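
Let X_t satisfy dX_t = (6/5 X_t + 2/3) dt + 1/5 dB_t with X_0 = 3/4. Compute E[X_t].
E[X_t] = 47*exp(6*t/5)/36 - 5/9

Taking expectations and using E[dB_t] = 0, the mean m(t) = E[X_t] satisfies the ODE m'(t) = a m(t) + b with m(0) = x_0. With a = 6/5, b = 2/3, x_0 = 3/4, the solution is
  m(t) = x_0 * exp(a t) + (b/a) * (exp(a t) - 1)
       = (3/4) * exp((6/5) t) + ((2/3)/(6/5)) * (exp((6/5) t) - 1)
       = 47*exp(6*t/5)/36 - 5/9.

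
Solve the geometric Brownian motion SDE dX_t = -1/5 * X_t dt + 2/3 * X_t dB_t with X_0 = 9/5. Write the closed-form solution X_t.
X_t = 9/5 * exp((-19/45) * t + (2/3) * B_t)

For GBM dX = mu X dt + sigma X dB with X_0 = x_0, apply Itô to Y = log X: dY = (mu - sigma^2/2) dt + sigma dB, so Y_t = log(x_0) + (mu - sigma^2/2) t + sigma B_t and hence X_t = x_0 * exp((mu - sigma^2/2) t + sigma B_t).
With mu = -1/5, sigma = 2/3, x_0 = 9/5, this gives:
  X_t = 9/5 * exp((-19/45) * t + (2/3) * B_t).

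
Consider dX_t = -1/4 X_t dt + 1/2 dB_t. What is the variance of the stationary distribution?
lim Var(X_t) = 1/2

The OU SDE dX = -theta X dt + sigma dB admits the integrating factor exp(theta t): d(exp(theta t) X_t) = sigma exp(theta t) dB_t. Integrating from 0 to t gives X_t = x_0 * exp(-theta t) + sigma * int_0^t exp(-theta (t-s)) dB_s for any initial x_0. The Itô integral has variance (by the Itô isometry) sigma^2 * int_0^t exp(-2 theta (t - s)) ds = sigma^2 * (1 - exp(-2 theta t)) / (2 theta), independent of x_0.
With theta = 1/4, sigma = 1/2:
  Var(X_t) = (1/2)^2 * (1 - exp(-2*1/4 t)) / (2 * 1/4) = 1/2 - exp(-t/2)/2.
As t -> infinity, exp(-2*1/4 t) -> 0, so the stationary variance is sigma^2 / (2 theta) = 1/2.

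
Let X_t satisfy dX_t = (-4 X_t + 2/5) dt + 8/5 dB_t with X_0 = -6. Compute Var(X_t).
Var(X_t) = 8/25 - 8*exp(-8*t)/25

The variance V(t) = Var(X_t) satisfies V'(t) = 2 a V(t) + c^2 with V(0) = 0 (drift coefficient is linear in X, diffusion is constant). With a = -4, c = 8/5, the solution is
  V(t) = (c^2 / (2 a)) * (exp(2 a t) - 1)
       = ((8/5)^2 / (2*(-4))) * (exp((-8) t) - 1)
       = 8/25 - 8*exp(-8*t)/25.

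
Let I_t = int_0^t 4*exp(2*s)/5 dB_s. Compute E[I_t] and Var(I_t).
E[I_t] = 0; Var(I_t) = 4*exp(4*t)/25 - 4/25

The Itô integral of a deterministic integrand f(s) has mean 0 because each increment f(s) * (B_{s+ds} - B_s) has mean 0. By the Itô isometry:
  Var( int_0^t f(s) dB_s ) = E[ (int_0^t f(s) dB_s)^2 ] = int_0^t f(s)^2 ds.
Here f(s) = 4*exp(2*s)/5, so f(s)^2 = 16*exp(4*s)/25. Integrate:
  int_0^t (16*exp(4*s)/25) ds = 4*exp(4*t)/25 - 4/25.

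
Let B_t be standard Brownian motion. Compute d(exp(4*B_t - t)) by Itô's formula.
d(exp(4*B_t - t)) = (7*exp(4*B_t - t)) dt + (4*exp(4*B_t - t)) dB_t

Itô's formula for f(t, x): d f(t, B_t) = (f_t + (1/2) f_xx) dt + f_x dB_t. Compute partials of f(t, x) = exp(-t + 4*x):
  f_t(t,x)  = -exp(-t + 4*x)
  f_x(t,x)  = 4*exp(-t + 4*x)
  f_xx(t,x) = 16*exp(-t + 4*x)
Assemble drift = f_t + (1/2) f_xx = 7*exp(-t + 4*x) and diffusion = f_x = 4*exp(-t + 4*x). Substituting x = B_t:
  d(exp(4*B_t - t)) = (7*exp(4*B_t - t)) dt + (4*exp(4*B_t - t)) dB_t.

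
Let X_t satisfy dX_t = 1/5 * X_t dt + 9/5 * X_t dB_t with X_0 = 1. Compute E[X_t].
E[X_t] = exp(t/5)

For GBM dX = mu X dt + sigma X dB with X_0 = x_0, apply Itô to Y = log X: dY = (mu - sigma^2/2) dt + sigma dB, so Y_t = log(x_0) + (mu - sigma^2/2) t + sigma B_t and hence X_t = x_0 * exp((mu - sigma^2/2) t + sigma B_t).
With mu = 1/5, sigma = 9/5, x_0 = 1, this gives:
  X_t = 1 * exp((-71/50) * t + (9/5) * B_t).
Since sigma*B_t ~ Normal(0, sigma^2 t), E[exp(sigma*B_t)] = exp(sigma^2 t / 2); so E[X_t] = x_0 * exp((mu - sigma^2/2) t) * exp(sigma^2 t / 2) = x_0 * exp(mu t) = exp(t/5).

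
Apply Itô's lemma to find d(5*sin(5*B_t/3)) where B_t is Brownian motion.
d(5*sin(5*B_t/3)) = (-125*sin(5*B_t/3)/18) dt + (25*cos(5*B_t/3)/3) dB_t

Itô's formula for f(B_t) gives d f(B_t) = f'(B_t) dB_t + (1/2) f''(B_t) dt. Compute derivatives of f(x) = 5*sin(5*x/3):
  f'(x)  = 25*cos(5*x/3)/3
  f''(x) = -125*sin(5*x/3)/9
Substitute x = B_t and multiply the f'' term by 1/2:
  drift     = (1/2) * (-125*sin(5*x/3)/9) evaluated at B_t = -125*sin(5*B_t/3)/18
  diffusion = (25*cos(5*x/3)/3) evaluated at B_t = 25*cos(5*B_t/3)/3
Therefore d(5*sin(5*B_t/3)) = (-125*sin(5*B_t/3)/18) dt + (25*cos(5*B_t/3)/3) dB_t.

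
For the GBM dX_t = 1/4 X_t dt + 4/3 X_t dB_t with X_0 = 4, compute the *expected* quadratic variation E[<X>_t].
E[<X>_t] = 512*exp(41*t/18)/41 - 512/41

<X>_t = int_0^t ((4/3) * X_s)^2 ds. Taking expectation inside the integral: E[<X>_t] = (4/3)^2 * int_0^t E[X_s^2] ds. For GBM, E[X_s^2] = x_0^2 * exp((2 mu + sigma^2) s). Integrating:
  E[<X>_t] = (4/3)^2 * 4^2 * (exp((2*(1/4) + (4/3)^2) t) - 1) / (2*(1/4) + (4/3)^2)
           = (4/3)^2 * 4^2 * (exp((41/18) t) - 1) / (41/18) = 512*exp(41*t/18)/41 - 512/41.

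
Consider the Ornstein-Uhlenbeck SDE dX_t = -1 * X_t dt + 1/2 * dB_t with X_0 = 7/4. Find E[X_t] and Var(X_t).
E[X_t] = 7*exp(-t)/4; Var(X_t) = 1/8 - exp(-2*t)/8

The OU SDE dX = -theta X dt + sigma dB admits the integrating factor exp(theta t): d(exp(theta t) X_t) = sigma exp(theta t) dB_t. Integrating from 0 to t:
  X_t = x_0 * exp(-theta t) + sigma * int_0^t exp(-theta (t-s)) dB_s.
The Itô integral has mean 0 and (by the Itô isometry) variance sigma^2 * int_0^t exp(-2 theta (t - s)) ds = sigma^2 * (1 - exp(-2 theta t)) / (2 theta).
With theta = 1, sigma = 1/2, x_0 = 7/4:
  E[X_t] = 7/4 * exp(-1 t) = 7*exp(-t)/4
  Var(X_t) = (1/2)^2 * (1 - exp(-2*1 t)) / (2 * 1) = 1/8 - exp(-2*t)/8.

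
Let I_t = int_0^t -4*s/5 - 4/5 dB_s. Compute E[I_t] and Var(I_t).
E[I_t] = 0; Var(I_t) = 16*t*(t^2 + 3*t + 3)/75

The Itô integral of a deterministic integrand f(s) has mean 0 because each increment f(s) * (B_{s+ds} - B_s) has mean 0. By the Itô isometry:
  Var( int_0^t f(s) dB_s ) = E[ (int_0^t f(s) dB_s)^2 ] = int_0^t f(s)^2 ds.
Here f(s) = -4*s/5 - 4/5, so f(s)^2 = 16*(s + 1)^2/25. Integrate:
  int_0^t (16*(s + 1)^2/25) ds = 16*t*(t^2 + 3*t + 3)/75.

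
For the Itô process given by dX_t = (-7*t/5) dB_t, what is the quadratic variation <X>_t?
<X>_t = 49*t^3/75

For an Itô process dX_t = a(t) dt + b(t) dB_t, the quadratic variation is <X>_t = int_0^t b(s)^2 ds (the drift term does not contribute). Here b(s) = -7*s/5, so
  b(s)^2 = 49*s^2/25.
Integrating from 0 to t:
  <X>_t = int_0^t (49*s^2/25) ds = 49*t^3/75.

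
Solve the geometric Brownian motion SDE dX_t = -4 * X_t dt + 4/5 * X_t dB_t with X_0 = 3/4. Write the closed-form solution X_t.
X_t = 3/4 * exp((-108/25) * t + (4/5) * B_t)

For GBM dX = mu X dt + sigma X dB with X_0 = x_0, apply Itô to Y = log X: dY = (mu - sigma^2/2) dt + sigma dB, so Y_t = log(x_0) + (mu - sigma^2/2) t + sigma B_t and hence X_t = x_0 * exp((mu - sigma^2/2) t + sigma B_t).
With mu = -4, sigma = 4/5, x_0 = 3/4, this gives:
  X_t = 3/4 * exp((-108/25) * t + (4/5) * B_t).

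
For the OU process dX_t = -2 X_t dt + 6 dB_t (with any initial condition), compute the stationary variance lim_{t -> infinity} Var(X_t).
lim Var(X_t) = 9

The OU SDE dX = -theta X dt + sigma dB admits the integrating factor exp(theta t): d(exp(theta t) X_t) = sigma exp(theta t) dB_t. Integrating from 0 to t gives X_t = x_0 * exp(-theta t) + sigma * int_0^t exp(-theta (t-s)) dB_s for any initial x_0. The Itô integral has variance (by the Itô isometry) sigma^2 * int_0^t exp(-2 theta (t - s)) ds = sigma^2 * (1 - exp(-2 theta t)) / (2 theta), independent of x_0.
With theta = 2, sigma = 6:
  Var(X_t) = (6)^2 * (1 - exp(-2*2 t)) / (2 * 2) = 9 - 9*exp(-4*t).
As t -> infinity, exp(-2*2 t) -> 0, so the stationary variance is sigma^2 / (2 theta) = 9.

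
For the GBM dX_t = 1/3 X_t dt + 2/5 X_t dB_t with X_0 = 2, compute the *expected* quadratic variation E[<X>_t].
E[<X>_t] = 24*exp(62*t/75)/31 - 24/31

<X>_t = int_0^t ((2/5) * X_s)^2 ds. Taking expectation inside the integral: E[<X>_t] = (2/5)^2 * int_0^t E[X_s^2] ds. For GBM, E[X_s^2] = x_0^2 * exp((2 mu + sigma^2) s). Integrating:
  E[<X>_t] = (2/5)^2 * 2^2 * (exp((2*(1/3) + (2/5)^2) t) - 1) / (2*(1/3) + (2/5)^2)
           = (2/5)^2 * 2^2 * (exp((62/75) t) - 1) / (62/75) = 24*exp(62*t/75)/31 - 24/31.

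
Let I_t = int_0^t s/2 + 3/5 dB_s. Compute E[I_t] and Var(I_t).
E[I_t] = 0; Var(I_t) = t*(25*t^2 + 90*t + 108)/300

The Itô integral of a deterministic integrand f(s) has mean 0 because each increment f(s) * (B_{s+ds} - B_s) has mean 0. By the Itô isometry:
  Var( int_0^t f(s) dB_s ) = E[ (int_0^t f(s) dB_s)^2 ] = int_0^t f(s)^2 ds.
Here f(s) = s/2 + 3/5, so f(s)^2 = (5*s + 6)^2/100. Integrate:
  int_0^t ((5*s + 6)^2/100) ds = t*(25*t^2 + 90*t + 108)/300.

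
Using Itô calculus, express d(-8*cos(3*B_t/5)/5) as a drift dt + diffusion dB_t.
d(-8*cos(3*B_t/5)/5) = (36*cos(3*B_t/5)/125) dt + (24*sin(3*B_t/5)/25) dB_t

Itô's formula for f(B_t) gives d f(B_t) = f'(B_t) dB_t + (1/2) f''(B_t) dt. Compute derivatives of f(x) = -8*cos(3*x/5)/5:
  f'(x)  = 24*sin(3*x/5)/25
  f''(x) = 72*cos(3*x/5)/125
Substitute x = B_t and multiply the f'' term by 1/2:
  drift     = (1/2) * (72*cos(3*x/5)/125) evaluated at B_t = 36*cos(3*B_t/5)/125
  diffusion = (24*sin(3*x/5)/25) evaluated at B_t = 24*sin(3*B_t/5)/25
Therefore d(-8*cos(3*B_t/5)/5) = (36*cos(3*B_t/5)/125) dt + (24*sin(3*B_t/5)/25) dB_t.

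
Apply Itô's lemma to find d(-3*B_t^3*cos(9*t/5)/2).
d(-3*B_t^3*cos(9*t/5)/2) = (9*B_t*(3*B_t^2*sin(9*t/5) - 5*cos(9*t/5))/10) dt + (-9*B_t^2*cos(9*t/5)/2) dB_t

Itô's formula for f(t, x): d f(t, B_t) = (f_t + (1/2) f_xx) dt + f_x dB_t. Compute partials of f(t, x) = -3*x^3*cos(9*t/5)/2:
  f_t(t,x)  = 27*x^3*sin(9*t/5)/10
  f_x(t,x)  = -9*x^2*cos(9*t/5)/2
  f_xx(t,x) = -9*x*cos(9*t/5)
Assemble drift = f_t + (1/2) f_xx = 9*x*(3*x^2*sin(9*t/5) - 5*cos(9*t/5))/10 and diffusion = f_x = -9*x^2*cos(9*t/5)/2. Substituting x = B_t:
  d(-3*B_t^3*cos(9*t/5)/2) = (9*B_t*(3*B_t^2*sin(9*t/5) - 5*cos(9*t/5))/10) dt + (-9*B_t^2*cos(9*t/5)/2) dB_t.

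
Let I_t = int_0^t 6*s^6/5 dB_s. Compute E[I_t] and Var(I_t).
E[I_t] = 0; Var(I_t) = 36*t^13/325

The Itô integral of a deterministic integrand f(s) has mean 0 because each increment f(s) * (B_{s+ds} - B_s) has mean 0. By the Itô isometry:
  Var( int_0^t f(s) dB_s ) = E[ (int_0^t f(s) dB_s)^2 ] = int_0^t f(s)^2 ds.
Here f(s) = 6*s^6/5, so f(s)^2 = 36*s^12/25. Integrate:
  int_0^t (36*s^12/25) ds = 36*t^13/325.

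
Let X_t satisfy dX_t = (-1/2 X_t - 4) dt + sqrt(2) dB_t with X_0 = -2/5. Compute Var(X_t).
Var(X_t) = 2 - 2*exp(-t)

The variance V(t) = Var(X_t) satisfies V'(t) = 2 a V(t) + c^2 with V(0) = 0 (drift coefficient is linear in X, diffusion is constant). With a = -1/2, c = sqrt(2), the solution is
  V(t) = (c^2 / (2 a)) * (exp(2 a t) - 1)
       = (sqrt(2)^2 / (2*(-1/2))) * (exp((-1) t) - 1)
       = 2 - 2*exp(-t).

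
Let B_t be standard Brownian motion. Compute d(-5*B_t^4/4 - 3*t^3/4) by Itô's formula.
d(-5*B_t^4/4 - 3*t^3/4) = (-15*B_t^2/2 - 9*t^2/4) dt + (-5*B_t^3) dB_t

Itô's formula for f(t, x): d f(t, B_t) = (f_t + (1/2) f_xx) dt + f_x dB_t. Compute partials of f(t, x) = -3*t^3/4 - 5*x^4/4:
  f_t(t,x)  = -9*t^2/4
  f_x(t,x)  = -5*x^3
  f_xx(t,x) = -15*x^2
Assemble drift = f_t + (1/2) f_xx = -9*t^2/4 - 15*x^2/2 and diffusion = f_x = -5*x^3. Substituting x = B_t:
  d(-5*B_t^4/4 - 3*t^3/4) = (-15*B_t^2/2 - 9*t^2/4) dt + (-5*B_t^3) dB_t.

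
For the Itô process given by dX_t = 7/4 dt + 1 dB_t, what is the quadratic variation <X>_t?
<X>_t = t

For an Itô process dX_t = a(t) dt + b(t) dB_t, the quadratic variation is <X>_t = int_0^t b(s)^2 ds (the drift term does not contribute). Here b(s) = 1, so
  b(s)^2 = 1.
Integrating from 0 to t:
  <X>_t = int_0^t (1) ds = t.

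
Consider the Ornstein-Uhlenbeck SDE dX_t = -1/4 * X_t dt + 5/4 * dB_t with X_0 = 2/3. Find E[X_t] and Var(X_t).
E[X_t] = 2*exp(-t/4)/3; Var(X_t) = 25/8 - 25*exp(-t/2)/8

The OU SDE dX = -theta X dt + sigma dB admits the integrating factor exp(theta t): d(exp(theta t) X_t) = sigma exp(theta t) dB_t. Integrating from 0 to t:
  X_t = x_0 * exp(-theta t) + sigma * int_0^t exp(-theta (t-s)) dB_s.
The Itô integral has mean 0 and (by the Itô isometry) variance sigma^2 * int_0^t exp(-2 theta (t - s)) ds = sigma^2 * (1 - exp(-2 theta t)) / (2 theta).
With theta = 1/4, sigma = 5/4, x_0 = 2/3:
  E[X_t] = 2/3 * exp(-1/4 t) = 2*exp(-t/4)/3
  Var(X_t) = (5/4)^2 * (1 - exp(-2*1/4 t)) / (2 * 1/4) = 25/8 - 25*exp(-t/2)/8.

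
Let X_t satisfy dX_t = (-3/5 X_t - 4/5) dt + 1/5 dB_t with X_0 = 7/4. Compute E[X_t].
E[X_t] = -4/3 + 37*exp(-3*t/5)/12

Taking expectations and using E[dB_t] = 0, the mean m(t) = E[X_t] satisfies the ODE m'(t) = a m(t) + b with m(0) = x_0. With a = -3/5, b = -4/5, x_0 = 7/4, the solution is
  m(t) = x_0 * exp(a t) + (b/a) * (exp(a t) - 1)
       = (7/4) * exp((-3/5) t) + ((-4/5)/(-3/5)) * (exp((-3/5) t) - 1)
       = -4/3 + 37*exp(-3*t/5)/12.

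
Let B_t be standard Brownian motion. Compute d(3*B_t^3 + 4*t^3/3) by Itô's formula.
d(3*B_t^3 + 4*t^3/3) = (9*B_t + 4*t^2) dt + (9*B_t^2) dB_t

Itô's formula for f(t, x): d f(t, B_t) = (f_t + (1/2) f_xx) dt + f_x dB_t. Compute partials of f(t, x) = 4*t^3/3 + 3*x^3:
  f_t(t,x)  = 4*t^2
  f_x(t,x)  = 9*x^2
  f_xx(t,x) = 18*x
Assemble drift = f_t + (1/2) f_xx = 4*t^2 + 9*x and diffusion = f_x = 9*x^2. Substituting x = B_t:
  d(3*B_t^3 + 4*t^3/3) = (9*B_t + 4*t^2) dt + (9*B_t^2) dB_t.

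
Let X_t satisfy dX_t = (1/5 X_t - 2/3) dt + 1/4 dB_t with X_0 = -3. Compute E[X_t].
E[X_t] = 10/3 - 19*exp(t/5)/3

Taking expectations and using E[dB_t] = 0, the mean m(t) = E[X_t] satisfies the ODE m'(t) = a m(t) + b with m(0) = x_0. With a = 1/5, b = -2/3, x_0 = -3, the solution is
  m(t) = x_0 * exp(a t) + (b/a) * (exp(a t) - 1)
       = (-3) * exp((1/5) t) + ((-2/3)/(1/5)) * (exp((1/5) t) - 1)
       = 10/3 - 19*exp(t/5)/3.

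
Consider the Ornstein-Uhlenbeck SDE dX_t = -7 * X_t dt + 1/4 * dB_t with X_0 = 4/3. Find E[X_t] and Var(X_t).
E[X_t] = 4*exp(-7*t)/3; Var(X_t) = 1/224 - exp(-14*t)/224

The OU SDE dX = -theta X dt + sigma dB admits the integrating factor exp(theta t): d(exp(theta t) X_t) = sigma exp(theta t) dB_t. Integrating from 0 to t:
  X_t = x_0 * exp(-theta t) + sigma * int_0^t exp(-theta (t-s)) dB_s.
The Itô integral has mean 0 and (by the Itô isometry) variance sigma^2 * int_0^t exp(-2 theta (t - s)) ds = sigma^2 * (1 - exp(-2 theta t)) / (2 theta).
With theta = 7, sigma = 1/4, x_0 = 4/3:
  E[X_t] = 4/3 * exp(-7 t) = 4*exp(-7*t)/3
  Var(X_t) = (1/4)^2 * (1 - exp(-2*7 t)) / (2 * 7) = 1/224 - exp(-14*t)/224.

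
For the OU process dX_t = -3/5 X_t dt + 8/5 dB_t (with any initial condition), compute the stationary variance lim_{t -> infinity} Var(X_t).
lim Var(X_t) = 32/15

The OU SDE dX = -theta X dt + sigma dB admits the integrating factor exp(theta t): d(exp(theta t) X_t) = sigma exp(theta t) dB_t. Integrating from 0 to t gives X_t = x_0 * exp(-theta t) + sigma * int_0^t exp(-theta (t-s)) dB_s for any initial x_0. The Itô integral has variance (by the Itô isometry) sigma^2 * int_0^t exp(-2 theta (t - s)) ds = sigma^2 * (1 - exp(-2 theta t)) / (2 theta), independent of x_0.
With theta = 3/5, sigma = 8/5:
  Var(X_t) = (8/5)^2 * (1 - exp(-2*3/5 t)) / (2 * 3/5) = 32/15 - 32*exp(-6*t/5)/15.
As t -> infinity, exp(-2*3/5 t) -> 0, so the stationary variance is sigma^2 / (2 theta) = 32/15.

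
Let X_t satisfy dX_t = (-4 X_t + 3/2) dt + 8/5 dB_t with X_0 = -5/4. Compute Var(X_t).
Var(X_t) = 8/25 - 8*exp(-8*t)/25

The variance V(t) = Var(X_t) satisfies V'(t) = 2 a V(t) + c^2 with V(0) = 0 (drift coefficient is linear in X, diffusion is constant). With a = -4, c = 8/5, the solution is
  V(t) = (c^2 / (2 a)) * (exp(2 a t) - 1)
       = ((8/5)^2 / (2*(-4))) * (exp((-8) t) - 1)
       = 8/25 - 8*exp(-8*t)/25.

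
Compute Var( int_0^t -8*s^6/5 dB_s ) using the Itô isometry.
Var = 64*t^13/325

The Itô integral of a deterministic integrand f(s) has mean 0 because each increment f(s) * (B_{s+ds} - B_s) has mean 0. By the Itô isometry:
  Var( int_0^t f(s) dB_s ) = E[ (int_0^t f(s) dB_s)^2 ] = int_0^t f(s)^2 ds.
Here f(s) = -8*s^6/5, so f(s)^2 = 64*s^12/25. Integrate:
  int_0^t (64*s^12/25) ds = 64*t^13/325.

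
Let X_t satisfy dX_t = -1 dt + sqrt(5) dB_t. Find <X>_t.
<X>_t = 5*t

For an Itô process dX_t = a(t) dt + b(t) dB_t, the quadratic variation is <X>_t = int_0^t b(s)^2 ds (the drift term does not contribute). Here b(s) = sqrt(5), so
  b(s)^2 = 5.
Integrating from 0 to t:
  <X>_t = int_0^t (5) ds = 5*t.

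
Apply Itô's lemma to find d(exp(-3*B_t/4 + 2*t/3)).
d(exp(-3*B_t/4 + 2*t/3)) = (91*exp(-3*B_t/4 + 2*t/3)/96) dt + (-3*exp(-3*B_t/4 + 2*t/3)/4) dB_t

Itô's formula for f(t, x): d f(t, B_t) = (f_t + (1/2) f_xx) dt + f_x dB_t. Compute partials of f(t, x) = exp(2*t/3 - 3*x/4):
  f_t(t,x)  = 2*exp(2*t/3 - 3*x/4)/3
  f_x(t,x)  = -3*exp(2*t/3 - 3*x/4)/4
  f_xx(t,x) = 9*exp(2*t/3 - 3*x/4)/16
Assemble drift = f_t + (1/2) f_xx = 91*exp(2*t/3 - 3*x/4)/96 and diffusion = f_x = -3*exp(2*t/3 - 3*x/4)/4. Substituting x = B_t:
  d(exp(-3*B_t/4 + 2*t/3)) = (91*exp(-3*B_t/4 + 2*t/3)/96) dt + (-3*exp(-3*B_t/4 + 2*t/3)/4) dB_t.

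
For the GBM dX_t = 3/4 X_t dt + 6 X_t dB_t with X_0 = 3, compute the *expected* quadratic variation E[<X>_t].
E[<X>_t] = 216*exp(75*t/2)/25 - 216/25

<X>_t = int_0^t (6 * X_s)^2 ds. Taking expectation inside the integral: E[<X>_t] = 6^2 * int_0^t E[X_s^2] ds. For GBM, E[X_s^2] = x_0^2 * exp((2 mu + sigma^2) s). Integrating:
  E[<X>_t] = 6^2 * 3^2 * (exp((2*(3/4) + 6^2) t) - 1) / (2*(3/4) + 6^2)
           = 6^2 * 3^2 * (exp((75/2) t) - 1) / (75/2) = 216*exp(75*t/2)/25 - 216/25.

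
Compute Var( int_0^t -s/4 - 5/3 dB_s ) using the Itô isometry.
Var = t*(3*t^2 + 60*t + 400)/144

The Itô integral of a deterministic integrand f(s) has mean 0 because each increment f(s) * (B_{s+ds} - B_s) has mean 0. By the Itô isometry:
  Var( int_0^t f(s) dB_s ) = E[ (int_0^t f(s) dB_s)^2 ] = int_0^t f(s)^2 ds.
Here f(s) = -s/4 - 5/3, so f(s)^2 = (3*s + 20)^2/144. Integrate:
  int_0^t ((3*s + 20)^2/144) ds = t*(3*t^2 + 60*t + 400)/144.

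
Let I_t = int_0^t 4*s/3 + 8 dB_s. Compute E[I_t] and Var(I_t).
E[I_t] = 0; Var(I_t) = 16*t*(t^2 + 18*t + 108)/27

The Itô integral of a deterministic integrand f(s) has mean 0 because each increment f(s) * (B_{s+ds} - B_s) has mean 0. By the Itô isometry:
  Var( int_0^t f(s) dB_s ) = E[ (int_0^t f(s) dB_s)^2 ] = int_0^t f(s)^2 ds.
Here f(s) = 4*s/3 + 8, so f(s)^2 = 16*(s + 6)^2/9. Integrate:
  int_0^t (16*(s + 6)^2/9) ds = 16*t*(t^2 + 18*t + 108)/27.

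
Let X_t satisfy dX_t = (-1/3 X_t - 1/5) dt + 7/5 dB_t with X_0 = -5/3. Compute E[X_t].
E[X_t] = -3/5 - 16*exp(-t/3)/15

Taking expectations and using E[dB_t] = 0, the mean m(t) = E[X_t] satisfies the ODE m'(t) = a m(t) + b with m(0) = x_0. With a = -1/3, b = -1/5, x_0 = -5/3, the solution is
  m(t) = x_0 * exp(a t) + (b/a) * (exp(a t) - 1)
       = (-5/3) * exp((-1/3) t) + ((-1/5)/(-1/3)) * (exp((-1/3) t) - 1)
       = -3/5 - 16*exp(-t/3)/15.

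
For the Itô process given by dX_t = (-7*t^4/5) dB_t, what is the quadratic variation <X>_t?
<X>_t = 49*t^9/225

For an Itô process dX_t = a(t) dt + b(t) dB_t, the quadratic variation is <X>_t = int_0^t b(s)^2 ds (the drift term does not contribute). Here b(s) = -7*s^4/5, so
  b(s)^2 = 49*s^8/25.
Integrating from 0 to t:
  <X>_t = int_0^t (49*s^8/25) ds = 49*t^9/225.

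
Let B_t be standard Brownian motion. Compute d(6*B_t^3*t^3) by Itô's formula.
d(6*B_t^3*t^3) = (18*B_t*t^2*(B_t^2 + t)) dt + (18*B_t^2*t^3) dB_t

Itô's formula for f(t, x): d f(t, B_t) = (f_t + (1/2) f_xx) dt + f_x dB_t. Compute partials of f(t, x) = 6*t^3*x^3:
  f_t(t,x)  = 18*t^2*x^3
  f_x(t,x)  = 18*t^3*x^2
  f_xx(t,x) = 36*t^3*x
Assemble drift = f_t + (1/2) f_xx = 18*t^2*x*(t + x^2) and diffusion = f_x = 18*t^3*x^2. Substituting x = B_t:
  d(6*B_t^3*t^3) = (18*B_t*t^2*(B_t^2 + t)) dt + (18*B_t^2*t^3) dB_t.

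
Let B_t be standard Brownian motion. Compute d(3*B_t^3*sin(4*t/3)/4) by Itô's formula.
d(3*B_t^3*sin(4*t/3)/4) = (B_t*(B_t^2*cos(4*t/3) + 9*sin(4*t/3)/4)) dt + (9*B_t^2*sin(4*t/3)/4) dB_t

Itô's formula for f(t, x): d f(t, B_t) = (f_t + (1/2) f_xx) dt + f_x dB_t. Compute partials of f(t, x) = 3*x^3*sin(4*t/3)/4:
  f_t(t,x)  = x^3*cos(4*t/3)
  f_x(t,x)  = 9*x^2*sin(4*t/3)/4
  f_xx(t,x) = 9*x*sin(4*t/3)/2
Assemble drift = f_t + (1/2) f_xx = x*(x^2*cos(4*t/3) + 9*sin(4*t/3)/4) and diffusion = f_x = 9*x^2*sin(4*t/3)/4. Substituting x = B_t:
  d(3*B_t^3*sin(4*t/3)/4) = (B_t*(B_t^2*cos(4*t/3) + 9*sin(4*t/3)/4)) dt + (9*B_t^2*sin(4*t/3)/4) dB_t.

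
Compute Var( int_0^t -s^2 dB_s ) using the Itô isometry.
Var = t^5/5

The Itô integral of a deterministic integrand f(s) has mean 0 because each increment f(s) * (B_{s+ds} - B_s) has mean 0. By the Itô isometry:
  Var( int_0^t f(s) dB_s ) = E[ (int_0^t f(s) dB_s)^2 ] = int_0^t f(s)^2 ds.
Here f(s) = -s^2, so f(s)^2 = s^4. Integrate:
  int_0^t (s^4) ds = t^5/5.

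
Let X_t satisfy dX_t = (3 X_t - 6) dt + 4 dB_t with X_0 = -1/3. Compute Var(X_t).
Var(X_t) = 8*exp(6*t)/3 - 8/3

The variance V(t) = Var(X_t) satisfies V'(t) = 2 a V(t) + c^2 with V(0) = 0 (drift coefficient is linear in X, diffusion is constant). With a = 3, c = 4, the solution is
  V(t) = (c^2 / (2 a)) * (exp(2 a t) - 1)
       = (4^2 / (2*3)) * (exp(6 t) - 1)
       = 8*exp(6*t)/3 - 8/3.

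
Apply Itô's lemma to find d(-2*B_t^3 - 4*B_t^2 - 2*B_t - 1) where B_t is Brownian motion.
d(-2*B_t^3 - 4*B_t^2 - 2*B_t - 1) = (-6*B_t - 4) dt + (-6*B_t^2 - 8*B_t - 2) dB_t

Itô's formula for f(B_t) gives d f(B_t) = f'(B_t) dB_t + (1/2) f''(B_t) dt. Compute derivatives of f(x) = -2*x^3 - 4*x^2 - 2*x - 1:
  f'(x)  = -6*x^2 - 8*x - 2
  f''(x) = -12*x - 8
Substitute x = B_t and multiply the f'' term by 1/2:
  drift     = (1/2) * (-12*x - 8) evaluated at B_t = -6*B_t - 4
  diffusion = (-6*x^2 - 8*x - 2) evaluated at B_t = -6*B_t^2 - 8*B_t - 2
Therefore d(-2*B_t^3 - 4*B_t^2 - 2*B_t - 1) = (-6*B_t - 4) dt + (-6*B_t^2 - 8*B_t - 2) dB_t.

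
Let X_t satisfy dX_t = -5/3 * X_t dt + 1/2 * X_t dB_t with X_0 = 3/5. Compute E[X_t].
E[X_t] = 3*exp(-5*t/3)/5

For GBM dX = mu X dt + sigma X dB with X_0 = x_0, apply Itô to Y = log X: dY = (mu - sigma^2/2) dt + sigma dB, so Y_t = log(x_0) + (mu - sigma^2/2) t + sigma B_t and hence X_t = x_0 * exp((mu - sigma^2/2) t + sigma B_t).
With mu = -5/3, sigma = 1/2, x_0 = 3/5, this gives:
  X_t = 3/5 * exp((-43/24) * t + (1/2) * B_t).
Since sigma*B_t ~ Normal(0, sigma^2 t), E[exp(sigma*B_t)] = exp(sigma^2 t / 2); so E[X_t] = x_0 * exp((mu - sigma^2/2) t) * exp(sigma^2 t / 2) = x_0 * exp(mu t) = 3*exp(-5*t/3)/5.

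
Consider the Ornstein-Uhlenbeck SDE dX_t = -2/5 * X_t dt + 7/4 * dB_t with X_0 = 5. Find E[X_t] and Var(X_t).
E[X_t] = 5*exp(-2*t/5); Var(X_t) = 245/64 - 245*exp(-4*t/5)/64

The OU SDE dX = -theta X dt + sigma dB admits the integrating factor exp(theta t): d(exp(theta t) X_t) = sigma exp(theta t) dB_t. Integrating from 0 to t:
  X_t = x_0 * exp(-theta t) + sigma * int_0^t exp(-theta (t-s)) dB_s.
The Itô integral has mean 0 and (by the Itô isometry) variance sigma^2 * int_0^t exp(-2 theta (t - s)) ds = sigma^2 * (1 - exp(-2 theta t)) / (2 theta).
With theta = 2/5, sigma = 7/4, x_0 = 5:
  E[X_t] = 5 * exp(-2/5 t) = 5*exp(-2*t/5)
  Var(X_t) = (7/4)^2 * (1 - exp(-2*2/5 t)) / (2 * 2/5) = 245/64 - 245*exp(-4*t/5)/64.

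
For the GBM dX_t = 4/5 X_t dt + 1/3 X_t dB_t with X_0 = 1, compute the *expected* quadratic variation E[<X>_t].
E[<X>_t] = 5*exp(77*t/45)/77 - 5/77

<X>_t = int_0^t ((1/3) * X_s)^2 ds. Taking expectation inside the integral: E[<X>_t] = (1/3)^2 * int_0^t E[X_s^2] ds. For GBM, E[X_s^2] = x_0^2 * exp((2 mu + sigma^2) s). Integrating:
  E[<X>_t] = (1/3)^2 * 1^2 * (exp((2*(4/5) + (1/3)^2) t) - 1) / (2*(4/5) + (1/3)^2)
           = (1/3)^2 * 1^2 * (exp((77/45) t) - 1) / (77/45) = 5*exp(77*t/45)/77 - 5/77.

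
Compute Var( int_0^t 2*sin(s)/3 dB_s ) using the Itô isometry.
Var = 2*t/9 - sin(2*t)/9

The Itô integral of a deterministic integrand f(s) has mean 0 because each increment f(s) * (B_{s+ds} - B_s) has mean 0. By the Itô isometry:
  Var( int_0^t f(s) dB_s ) = E[ (int_0^t f(s) dB_s)^2 ] = int_0^t f(s)^2 ds.
Here f(s) = 2*sin(s)/3, so f(s)^2 = 4*sin(s)^2/9. Integrate:
  int_0^t (4*sin(s)^2/9) ds = 2*t/9 - sin(2*t)/9.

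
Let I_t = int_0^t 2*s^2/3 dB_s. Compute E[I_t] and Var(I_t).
E[I_t] = 0; Var(I_t) = 4*t^5/45

The Itô integral of a deterministic integrand f(s) has mean 0 because each increment f(s) * (B_{s+ds} - B_s) has mean 0. By the Itô isometry:
  Var( int_0^t f(s) dB_s ) = E[ (int_0^t f(s) dB_s)^2 ] = int_0^t f(s)^2 ds.
Here f(s) = 2*s^2/3, so f(s)^2 = 4*s^4/9. Integrate:
  int_0^t (4*s^4/9) ds = 4*t^5/45.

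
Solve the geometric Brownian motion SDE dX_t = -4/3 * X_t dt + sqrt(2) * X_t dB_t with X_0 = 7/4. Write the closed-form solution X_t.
X_t = 7/4 * exp((-7/3) * t + (sqrt(2)) * B_t)

For GBM dX = mu X dt + sigma X dB with X_0 = x_0, apply Itô to Y = log X: dY = (mu - sigma^2/2) dt + sigma dB, so Y_t = log(x_0) + (mu - sigma^2/2) t + sigma B_t and hence X_t = x_0 * exp((mu - sigma^2/2) t + sigma B_t).
With mu = -4/3, sigma = sqrt(2), x_0 = 7/4, this gives:
  X_t = 7/4 * exp((-7/3) * t + (sqrt(2)) * B_t).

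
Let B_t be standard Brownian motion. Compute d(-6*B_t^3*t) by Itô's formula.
d(-6*B_t^3*t) = (6*B_t*(-B_t^2 - 3*t)) dt + (-18*B_t^2*t) dB_t

Itô's formula for f(t, x): d f(t, B_t) = (f_t + (1/2) f_xx) dt + f_x dB_t. Compute partials of f(t, x) = -6*t*x^3:
  f_t(t,x)  = -6*x^3
  f_x(t,x)  = -18*t*x^2
  f_xx(t,x) = -36*t*x
Assemble drift = f_t + (1/2) f_xx = 6*x*(-3*t - x^2) and diffusion = f_x = -18*t*x^2. Substituting x = B_t:
  d(-6*B_t^3*t) = (6*B_t*(-B_t^2 - 3*t)) dt + (-18*B_t^2*t) dB_t.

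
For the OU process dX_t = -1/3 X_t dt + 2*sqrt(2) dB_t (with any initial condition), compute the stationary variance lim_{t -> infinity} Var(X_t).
lim Var(X_t) = 12

The OU SDE dX = -theta X dt + sigma dB admits the integrating factor exp(theta t): d(exp(theta t) X_t) = sigma exp(theta t) dB_t. Integrating from 0 to t gives X_t = x_0 * exp(-theta t) + sigma * int_0^t exp(-theta (t-s)) dB_s for any initial x_0. The Itô integral has variance (by the Itô isometry) sigma^2 * int_0^t exp(-2 theta (t - s)) ds = sigma^2 * (1 - exp(-2 theta t)) / (2 theta), independent of x_0.
With theta = 1/3, sigma = 2*sqrt(2):
  Var(X_t) = (2*sqrt(2))^2 * (1 - exp(-2*1/3 t)) / (2 * 1/3) = 12 - 12*exp(-2*t/3).
As t -> infinity, exp(-2*1/3 t) -> 0, so the stationary variance is sigma^2 / (2 theta) = 12.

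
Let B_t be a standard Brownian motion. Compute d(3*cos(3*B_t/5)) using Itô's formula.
d(3*cos(3*B_t/5)) = (-27*cos(3*B_t/5)/50) dt + (-9*sin(3*B_t/5)/5) dB_t

Itô's formula for f(B_t) gives d f(B_t) = f'(B_t) dB_t + (1/2) f''(B_t) dt. Compute derivatives of f(x) = 3*cos(3*x/5):
  f'(x)  = -9*sin(3*x/5)/5
  f''(x) = -27*cos(3*x/5)/25
Substitute x = B_t and multiply the f'' term by 1/2:
  drift     = (1/2) * (-27*cos(3*x/5)/25) evaluated at B_t = -27*cos(3*B_t/5)/50
  diffusion = (-9*sin(3*x/5)/5) evaluated at B_t = -9*sin(3*B_t/5)/5
Therefore d(3*cos(3*B_t/5)) = (-27*cos(3*B_t/5)/50) dt + (-9*sin(3*B_t/5)/5) dB_t.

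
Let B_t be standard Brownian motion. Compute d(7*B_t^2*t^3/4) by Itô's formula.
d(7*B_t^2*t^3/4) = (7*t^2*(3*B_t^2 + t)/4) dt + (7*B_t*t^3/2) dB_t

Itô's formula for f(t, x): d f(t, B_t) = (f_t + (1/2) f_xx) dt + f_x dB_t. Compute partials of f(t, x) = 7*t^3*x^2/4:
  f_t(t,x)  = 21*t^2*x^2/4
  f_x(t,x)  = 7*t^3*x/2
  f_xx(t,x) = 7*t^3/2
Assemble drift = f_t + (1/2) f_xx = 7*t^2*(t + 3*x^2)/4 and diffusion = f_x = 7*t^3*x/2. Substituting x = B_t:
  d(7*B_t^2*t^3/4) = (7*t^2*(3*B_t^2 + t)/4) dt + (7*B_t*t^3/2) dB_t.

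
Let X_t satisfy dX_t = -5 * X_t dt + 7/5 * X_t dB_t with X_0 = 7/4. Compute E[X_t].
E[X_t] = 7*exp(-5*t)/4

For GBM dX = mu X dt + sigma X dB with X_0 = x_0, apply Itô to Y = log X: dY = (mu - sigma^2/2) dt + sigma dB, so Y_t = log(x_0) + (mu - sigma^2/2) t + sigma B_t and hence X_t = x_0 * exp((mu - sigma^2/2) t + sigma B_t).
With mu = -5, sigma = 7/5, x_0 = 7/4, this gives:
  X_t = 7/4 * exp((-299/50) * t + (7/5) * B_t).
Since sigma*B_t ~ Normal(0, sigma^2 t), E[exp(sigma*B_t)] = exp(sigma^2 t / 2); so E[X_t] = x_0 * exp((mu - sigma^2/2) t) * exp(sigma^2 t / 2) = x_0 * exp(mu t) = 7*exp(-5*t)/4.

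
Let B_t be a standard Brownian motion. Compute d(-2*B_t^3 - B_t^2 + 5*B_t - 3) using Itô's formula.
d(-2*B_t^3 - B_t^2 + 5*B_t - 3) = (-6*B_t - 1) dt + (-6*B_t^2 - 2*B_t + 5) dB_t

Itô's formula for f(B_t) gives d f(B_t) = f'(B_t) dB_t + (1/2) f''(B_t) dt. Compute derivatives of f(x) = -2*x^3 - x^2 + 5*x - 3:
  f'(x)  = -6*x^2 - 2*x + 5
  f''(x) = -12*x - 2
Substitute x = B_t and multiply the f'' term by 1/2:
  drift     = (1/2) * (-12*x - 2) evaluated at B_t = -6*B_t - 1
  diffusion = (-6*x^2 - 2*x + 5) evaluated at B_t = -6*B_t^2 - 2*B_t + 5
Therefore d(-2*B_t^3 - B_t^2 + 5*B_t - 3) = (-6*B_t - 1) dt + (-6*B_t^2 - 2*B_t + 5) dB_t.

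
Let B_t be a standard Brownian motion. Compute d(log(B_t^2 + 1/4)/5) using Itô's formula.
d(log(B_t^2 + 1/4)/5) = (4*(1 - 4*B_t^2)/(5*(4*B_t^2 + 1)^2)) dt + (8*B_t/(5*(4*B_t^2 + 1))) dB_t

Itô's formula for f(B_t) gives d f(B_t) = f'(B_t) dB_t + (1/2) f''(B_t) dt. Compute derivatives of f(x) = log(x^2 + 1/4)/5:
  f'(x)  = 8*x/(5*(4*x^2 + 1))
  f''(x) = 8*(1 - 4*x^2)/(5*(4*x^2 + 1)^2)
Substitute x = B_t and multiply the f'' term by 1/2:
  drift     = (1/2) * (8*(1 - 4*x^2)/(5*(4*x^2 + 1)^2)) evaluated at B_t = 4*(1 - 4*B_t^2)/(5*(4*B_t^2 + 1)^2)
  diffusion = (8*x/(5*(4*x^2 + 1))) evaluated at B_t = 8*B_t/(5*(4*B_t^2 + 1))
Therefore d(log(B_t^2 + 1/4)/5) = (4*(1 - 4*B_t^2)/(5*(4*B_t^2 + 1)^2)) dt + (8*B_t/(5*(4*B_t^2 + 1))) dB_t.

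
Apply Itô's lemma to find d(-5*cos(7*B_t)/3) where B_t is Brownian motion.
d(-5*cos(7*B_t)/3) = (245*cos(7*B_t)/6) dt + (35*sin(7*B_t)/3) dB_t

Itô's formula for f(B_t) gives d f(B_t) = f'(B_t) dB_t + (1/2) f''(B_t) dt. Compute derivatives of f(x) = -5*cos(7*x)/3:
  f'(x)  = 35*sin(7*x)/3
  f''(x) = 245*cos(7*x)/3
Substitute x = B_t and multiply the f'' term by 1/2:
  drift     = (1/2) * (245*cos(7*x)/3) evaluated at B_t = 245*cos(7*B_t)/6
  diffusion = (35*sin(7*x)/3) evaluated at B_t = 35*sin(7*B_t)/3
Therefore d(-5*cos(7*B_t)/3) = (245*cos(7*B_t)/6) dt + (35*sin(7*B_t)/3) dB_t.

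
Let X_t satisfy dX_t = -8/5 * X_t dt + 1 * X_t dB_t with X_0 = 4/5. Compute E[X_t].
E[X_t] = 4*exp(-8*t/5)/5

For GBM dX = mu X dt + sigma X dB with X_0 = x_0, apply Itô to Y = log X: dY = (mu - sigma^2/2) dt + sigma dB, so Y_t = log(x_0) + (mu - sigma^2/2) t + sigma B_t and hence X_t = x_0 * exp((mu - sigma^2/2) t + sigma B_t).
With mu = -8/5, sigma = 1, x_0 = 4/5, this gives:
  X_t = 4/5 * exp((-21/10) * t + (1) * B_t).
Since sigma*B_t ~ Normal(0, sigma^2 t), E[exp(sigma*B_t)] = exp(sigma^2 t / 2); so E[X_t] = x_0 * exp((mu - sigma^2/2) t) * exp(sigma^2 t / 2) = x_0 * exp(mu t) = 4*exp(-8*t/5)/5.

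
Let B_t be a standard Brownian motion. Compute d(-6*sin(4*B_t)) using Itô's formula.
d(-6*sin(4*B_t)) = (48*sin(4*B_t)) dt + (-24*cos(4*B_t)) dB_t

Itô's formula for f(B_t) gives d f(B_t) = f'(B_t) dB_t + (1/2) f''(B_t) dt. Compute derivatives of f(x) = -6*sin(4*x):
  f'(x)  = -24*cos(4*x)
  f''(x) = 96*sin(4*x)
Substitute x = B_t and multiply the f'' term by 1/2:
  drift     = (1/2) * (96*sin(4*x)) evaluated at B_t = 48*sin(4*B_t)
  diffusion = (-24*cos(4*x)) evaluated at B_t = -24*cos(4*B_t)
Therefore d(-6*sin(4*B_t)) = (48*sin(4*B_t)) dt + (-24*cos(4*B_t)) dB_t.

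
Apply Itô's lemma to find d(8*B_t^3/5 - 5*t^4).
d(8*B_t^3/5 - 5*t^4) = (24*B_t/5 - 20*t^3) dt + (24*B_t^2/5) dB_t

Itô's formula for f(t, x): d f(t, B_t) = (f_t + (1/2) f_xx) dt + f_x dB_t. Compute partials of f(t, x) = -5*t^4 + 8*x^3/5:
  f_t(t,x)  = -20*t^3
  f_x(t,x)  = 24*x^2/5
  f_xx(t,x) = 48*x/5
Assemble drift = f_t + (1/2) f_xx = -20*t^3 + 24*x/5 and diffusion = f_x = 24*x^2/5. Substituting x = B_t:
  d(8*B_t^3/5 - 5*t^4) = (24*B_t/5 - 20*t^3) dt + (24*B_t^2/5) dB_t.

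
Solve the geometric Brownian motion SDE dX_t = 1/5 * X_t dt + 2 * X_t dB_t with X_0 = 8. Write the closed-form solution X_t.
X_t = 8 * exp((-9/5) * t + (2) * B_t)

For GBM dX = mu X dt + sigma X dB with X_0 = x_0, apply Itô to Y = log X: dY = (mu - sigma^2/2) dt + sigma dB, so Y_t = log(x_0) + (mu - sigma^2/2) t + sigma B_t and hence X_t = x_0 * exp((mu - sigma^2/2) t + sigma B_t).
With mu = 1/5, sigma = 2, x_0 = 8, this gives:
  X_t = 8 * exp((-9/5) * t + (2) * B_t).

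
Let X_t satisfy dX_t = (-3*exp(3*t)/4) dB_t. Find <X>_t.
<X>_t = 3*exp(6*t)/32 - 3/32

For an Itô process dX_t = a(t) dt + b(t) dB_t, the quadratic variation is <X>_t = int_0^t b(s)^2 ds (the drift term does not contribute). Here b(s) = -3*exp(3*s)/4, so
  b(s)^2 = 9*exp(6*s)/16.
Integrating from 0 to t:
  <X>_t = int_0^t (9*exp(6*s)/16) ds = 3*exp(6*t)/32 - 3/32.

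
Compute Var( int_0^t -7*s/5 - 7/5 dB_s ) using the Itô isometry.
Var = 49*t*(t^2 + 3*t + 3)/75

The Itô integral of a deterministic integrand f(s) has mean 0 because each increment f(s) * (B_{s+ds} - B_s) has mean 0. By the Itô isometry:
  Var( int_0^t f(s) dB_s ) = E[ (int_0^t f(s) dB_s)^2 ] = int_0^t f(s)^2 ds.
Here f(s) = -7*s/5 - 7/5, so f(s)^2 = 49*(s + 1)^2/25. Integrate:
  int_0^t (49*(s + 1)^2/25) ds = 49*t*(t^2 + 3*t + 3)/75.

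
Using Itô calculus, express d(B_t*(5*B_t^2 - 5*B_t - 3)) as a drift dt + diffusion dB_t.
d(B_t*(5*B_t^2 - 5*B_t - 3)) = (15*B_t - 5) dt + (15*B_t^2 - 10*B_t - 3) dB_t

Itô's formula for f(B_t) gives d f(B_t) = f'(B_t) dB_t + (1/2) f''(B_t) dt. Compute derivatives of f(x) = x*(5*x^2 - 5*x - 3):
  f'(x)  = 15*x^2 - 10*x - 3
  f''(x) = 30*x - 10
Substitute x = B_t and multiply the f'' term by 1/2:
  drift     = (1/2) * (30*x - 10) evaluated at B_t = 15*B_t - 5
  diffusion = (15*x^2 - 10*x - 3) evaluated at B_t = 15*B_t^2 - 10*B_t - 3
Therefore d(B_t*(5*B_t^2 - 5*B_t - 3)) = (15*B_t - 5) dt + (15*B_t^2 - 10*B_t - 3) dB_t.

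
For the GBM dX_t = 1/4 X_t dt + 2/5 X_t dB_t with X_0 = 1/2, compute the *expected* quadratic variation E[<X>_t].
E[<X>_t] = 2*exp(33*t/50)/33 - 2/33

<X>_t = int_0^t ((2/5) * X_s)^2 ds. Taking expectation inside the integral: E[<X>_t] = (2/5)^2 * int_0^t E[X_s^2] ds. For GBM, E[X_s^2] = x_0^2 * exp((2 mu + sigma^2) s). Integrating:
  E[<X>_t] = (2/5)^2 * (1/2)^2 * (exp((2*(1/4) + (2/5)^2) t) - 1) / (2*(1/4) + (2/5)^2)
           = (2/5)^2 * (1/2)^2 * (exp((33/50) t) - 1) / (33/50) = 2*exp(33*t/50)/33 - 2/33.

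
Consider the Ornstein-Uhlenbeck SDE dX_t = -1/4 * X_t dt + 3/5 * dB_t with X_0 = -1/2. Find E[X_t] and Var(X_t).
E[X_t] = -exp(-t/4)/2; Var(X_t) = 18/25 - 18*exp(-t/2)/25

The OU SDE dX = -theta X dt + sigma dB admits the integrating factor exp(theta t): d(exp(theta t) X_t) = sigma exp(theta t) dB_t. Integrating from 0 to t:
  X_t = x_0 * exp(-theta t) + sigma * int_0^t exp(-theta (t-s)) dB_s.
The Itô integral has mean 0 and (by the Itô isometry) variance sigma^2 * int_0^t exp(-2 theta (t - s)) ds = sigma^2 * (1 - exp(-2 theta t)) / (2 theta).
With theta = 1/4, sigma = 3/5, x_0 = -1/2:
  E[X_t] = -1/2 * exp(-1/4 t) = -exp(-t/4)/2
  Var(X_t) = (3/5)^2 * (1 - exp(-2*1/4 t)) / (2 * 1/4) = 18/25 - 18*exp(-t/2)/25.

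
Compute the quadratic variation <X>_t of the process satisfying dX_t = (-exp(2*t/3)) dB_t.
<X>_t = 3*exp(4*t/3)/4 - 3/4

For an Itô process dX_t = a(t) dt + b(t) dB_t, the quadratic variation is <X>_t = int_0^t b(s)^2 ds (the drift term does not contribute). Here b(s) = -exp(2*s/3), so
  b(s)^2 = exp(4*s/3).
Integrating from 0 to t:
  <X>_t = int_0^t (exp(4*s/3)) ds = 3*exp(4*t/3)/4 - 3/4.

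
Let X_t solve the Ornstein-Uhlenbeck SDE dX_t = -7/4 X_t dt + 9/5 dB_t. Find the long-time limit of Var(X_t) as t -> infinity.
lim Var(X_t) = 162/175

The OU SDE dX = -theta X dt + sigma dB admits the integrating factor exp(theta t): d(exp(theta t) X_t) = sigma exp(theta t) dB_t. Integrating from 0 to t gives X_t = x_0 * exp(-theta t) + sigma * int_0^t exp(-theta (t-s)) dB_s for any initial x_0. The Itô integral has variance (by the Itô isometry) sigma^2 * int_0^t exp(-2 theta (t - s)) ds = sigma^2 * (1 - exp(-2 theta t)) / (2 theta), independent of x_0.
With theta = 7/4, sigma = 9/5:
  Var(X_t) = (9/5)^2 * (1 - exp(-2*7/4 t)) / (2 * 7/4) = 162/175 - 162*exp(-7*t/2)/175.
As t -> infinity, exp(-2*7/4 t) -> 0, so the stationary variance is sigma^2 / (2 theta) = 162/175.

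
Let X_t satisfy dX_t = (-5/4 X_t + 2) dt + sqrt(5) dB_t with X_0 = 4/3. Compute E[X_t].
E[X_t] = 8/5 - 4*exp(-5*t/4)/15

Taking expectations and using E[dB_t] = 0, the mean m(t) = E[X_t] satisfies the ODE m'(t) = a m(t) + b with m(0) = x_0. With a = -5/4, b = 2, x_0 = 4/3, the solution is
  m(t) = x_0 * exp(a t) + (b/a) * (exp(a t) - 1)
       = (4/3) * exp((-5/4) t) + (2/(-5/4)) * (exp((-5/4) t) - 1)
       = 8/5 - 4*exp(-5*t/4)/15.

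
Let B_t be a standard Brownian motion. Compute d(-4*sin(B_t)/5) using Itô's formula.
d(-4*sin(B_t)/5) = (2*sin(B_t)/5) dt + (-4*cos(B_t)/5) dB_t

Itô's formula for f(B_t) gives d f(B_t) = f'(B_t) dB_t + (1/2) f''(B_t) dt. Compute derivatives of f(x) = -4*sin(x)/5:
  f'(x)  = -4*cos(x)/5
  f''(x) = 4*sin(x)/5
Substitute x = B_t and multiply the f'' term by 1/2:
  drift     = (1/2) * (4*sin(x)/5) evaluated at B_t = 2*sin(B_t)/5
  diffusion = (-4*cos(x)/5) evaluated at B_t = -4*cos(B_t)/5
Therefore d(-4*sin(B_t)/5) = (2*sin(B_t)/5) dt + (-4*cos(B_t)/5) dB_t.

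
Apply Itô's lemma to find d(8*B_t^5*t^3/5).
d(8*B_t^5*t^3/5) = (B_t^3*t^2*(24*B_t^2/5 + 16*t)) dt + (8*B_t^4*t^3) dB_t

Itô's formula for f(t, x): d f(t, B_t) = (f_t + (1/2) f_xx) dt + f_x dB_t. Compute partials of f(t, x) = 8*t^3*x^5/5:
  f_t(t,x)  = 24*t^2*x^5/5
  f_x(t,x)  = 8*t^3*x^4
  f_xx(t,x) = 32*t^3*x^3
Assemble drift = f_t + (1/2) f_xx = t^2*x^3*(16*t + 24*x^2/5) and diffusion = f_x = 8*t^3*x^4. Substituting x = B_t:
  d(8*B_t^5*t^3/5) = (B_t^3*t^2*(24*B_t^2/5 + 16*t)) dt + (8*B_t^4*t^3) dB_t.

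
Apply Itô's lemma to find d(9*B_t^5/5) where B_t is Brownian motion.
d(9*B_t^5/5) = (18*B_t^3) dt + (9*B_t^4) dB_t

Itô's formula for f(B_t) gives d f(B_t) = f'(B_t) dB_t + (1/2) f''(B_t) dt. Compute derivatives of f(x) = 9*x^5/5:
  f'(x)  = 9*x^4
  f''(x) = 36*x^3
Substitute x = B_t and multiply the f'' term by 1/2:
  drift     = (1/2) * (36*x^3) evaluated at B_t = 18*B_t^3
  diffusion = (9*x^4) evaluated at B_t = 9*B_t^4
Therefore d(9*B_t^5/5) = (18*B_t^3) dt + (9*B_t^4) dB_t.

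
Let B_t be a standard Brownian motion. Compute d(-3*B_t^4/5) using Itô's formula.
d(-3*B_t^4/5) = (-18*B_t^2/5) dt + (-12*B_t^3/5) dB_t

Itô's formula for f(B_t) gives d f(B_t) = f'(B_t) dB_t + (1/2) f''(B_t) dt. Compute derivatives of f(x) = -3*x^4/5:
  f'(x)  = -12*x^3/5
  f''(x) = -36*x^2/5
Substitute x = B_t and multiply the f'' term by 1/2:
  drift     = (1/2) * (-36*x^2/5) evaluated at B_t = -18*B_t^2/5
  diffusion = (-12*x^3/5) evaluated at B_t = -12*B_t^3/5
Therefore d(-3*B_t^4/5) = (-18*B_t^2/5) dt + (-12*B_t^3/5) dB_t.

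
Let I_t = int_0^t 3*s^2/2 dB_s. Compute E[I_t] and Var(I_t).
E[I_t] = 0; Var(I_t) = 9*t^5/20

The Itô integral of a deterministic integrand f(s) has mean 0 because each increment f(s) * (B_{s+ds} - B_s) has mean 0. By the Itô isometry:
  Var( int_0^t f(s) dB_s ) = E[ (int_0^t f(s) dB_s)^2 ] = int_0^t f(s)^2 ds.
Here f(s) = 3*s^2/2, so f(s)^2 = 9*s^4/4. Integrate:
  int_0^t (9*s^4/4) ds = 9*t^5/20.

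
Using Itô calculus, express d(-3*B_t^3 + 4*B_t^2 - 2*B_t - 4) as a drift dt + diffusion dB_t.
d(-3*B_t^3 + 4*B_t^2 - 2*B_t - 4) = (4 - 9*B_t) dt + (-9*B_t^2 + 8*B_t - 2) dB_t

Itô's formula for f(B_t) gives d f(B_t) = f'(B_t) dB_t + (1/2) f''(B_t) dt. Compute derivatives of f(x) = -3*x^3 + 4*x^2 - 2*x - 4:
  f'(x)  = -9*x^2 + 8*x - 2
  f''(x) = 8 - 18*x
Substitute x = B_t and multiply the f'' term by 1/2:
  drift     = (1/2) * (8 - 18*x) evaluated at B_t = 4 - 9*B_t
  diffusion = (-9*x^2 + 8*x - 2) evaluated at B_t = -9*B_t^2 + 8*B_t - 2
Therefore d(-3*B_t^3 + 4*B_t^2 - 2*B_t - 4) = (4 - 9*B_t) dt + (-9*B_t^2 + 8*B_t - 2) dB_t.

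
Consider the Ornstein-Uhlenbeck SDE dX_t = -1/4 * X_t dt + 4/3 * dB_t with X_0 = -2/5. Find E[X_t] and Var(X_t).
E[X_t] = -2*exp(-t/4)/5; Var(X_t) = 32/9 - 32*exp(-t/2)/9

The OU SDE dX = -theta X dt + sigma dB admits the integrating factor exp(theta t): d(exp(theta t) X_t) = sigma exp(theta t) dB_t. Integrating from 0 to t:
  X_t = x_0 * exp(-theta t) + sigma * int_0^t exp(-theta (t-s)) dB_s.
The Itô integral has mean 0 and (by the Itô isometry) variance sigma^2 * int_0^t exp(-2 theta (t - s)) ds = sigma^2 * (1 - exp(-2 theta t)) / (2 theta).
With theta = 1/4, sigma = 4/3, x_0 = -2/5:
  E[X_t] = -2/5 * exp(-1/4 t) = -2*exp(-t/4)/5
  Var(X_t) = (4/3)^2 * (1 - exp(-2*1/4 t)) / (2 * 1/4) = 32/9 - 32*exp(-t/2)/9.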